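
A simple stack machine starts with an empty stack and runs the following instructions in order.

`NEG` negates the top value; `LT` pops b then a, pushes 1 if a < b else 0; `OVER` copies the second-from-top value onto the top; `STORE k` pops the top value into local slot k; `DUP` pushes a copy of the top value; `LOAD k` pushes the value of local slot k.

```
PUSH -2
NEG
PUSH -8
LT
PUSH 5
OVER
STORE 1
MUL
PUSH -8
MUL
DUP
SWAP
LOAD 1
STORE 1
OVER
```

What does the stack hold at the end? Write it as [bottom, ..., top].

PUSH -2 -> -2
NEG     -> 2
PUSH -8 -> 2 -8
LT      -> 0
PUSH 5  -> 0 5
OVER    -> 0 5 0
STORE 1 -> 0 5
MUL     -> 0
PUSH -8 -> 0 -8
MUL     -> 0
DUP     -> 0 0
SWAP    -> 0 0
LOAD 1  -> 0 0 0
STORE 1 -> 0 0
OVER    -> 0 0 0

[0, 0, 0]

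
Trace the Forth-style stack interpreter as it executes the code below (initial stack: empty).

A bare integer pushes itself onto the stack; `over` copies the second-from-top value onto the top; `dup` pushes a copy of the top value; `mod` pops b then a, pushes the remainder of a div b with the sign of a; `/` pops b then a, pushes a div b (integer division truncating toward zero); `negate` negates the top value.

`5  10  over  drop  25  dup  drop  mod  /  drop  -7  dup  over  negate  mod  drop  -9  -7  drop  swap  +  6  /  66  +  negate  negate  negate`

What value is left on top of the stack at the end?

-64

5       5
10      5 10
over    5 10 5
drop    5 10
25      5 10 25
dup     5 10 25 25
drop    5 10 25
mod     5 10
/       0
drop    (empty)
-7      -7
dup     -7 -7
over    -7 -7 -7
negate  -7 -7 7
mod     -7 0
drop    -7
-9      -7 -9
-7      -7 -9 -7
drop    -7 -9
swap    -9 -7
+       -16
6       -16 6
/       -2
66      -2 66
+       64
negate  -64
negate  64
negate  -64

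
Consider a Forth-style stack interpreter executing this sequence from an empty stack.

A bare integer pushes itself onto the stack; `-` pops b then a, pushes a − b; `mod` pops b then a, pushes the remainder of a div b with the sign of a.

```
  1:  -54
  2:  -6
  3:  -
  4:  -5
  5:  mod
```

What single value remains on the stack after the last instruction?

-54 : [-54]
-6  : [-54, -6]
-   : [-48]
-5  : [-48, -5]
mod : [-3]

-3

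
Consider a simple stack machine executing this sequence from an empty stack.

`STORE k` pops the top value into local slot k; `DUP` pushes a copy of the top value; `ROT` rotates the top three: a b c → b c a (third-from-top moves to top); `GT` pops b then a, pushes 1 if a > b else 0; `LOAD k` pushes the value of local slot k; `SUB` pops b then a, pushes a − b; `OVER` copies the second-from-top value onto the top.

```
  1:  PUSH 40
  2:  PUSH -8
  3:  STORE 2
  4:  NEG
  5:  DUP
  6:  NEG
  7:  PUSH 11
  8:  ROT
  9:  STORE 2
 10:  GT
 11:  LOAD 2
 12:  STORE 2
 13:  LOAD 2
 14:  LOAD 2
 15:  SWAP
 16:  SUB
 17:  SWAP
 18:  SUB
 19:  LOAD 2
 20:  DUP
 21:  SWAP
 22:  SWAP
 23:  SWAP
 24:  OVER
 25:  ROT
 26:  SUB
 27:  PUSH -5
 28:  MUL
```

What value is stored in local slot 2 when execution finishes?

-40

PUSH 40  40
PUSH -8  40 -8
STORE 2  40
NEG      -40
DUP      -40 -40
NEG      -40 40
PUSH 11  -40 40 11
ROT      40 11 -40
STORE 2  40 11
GT       1
LOAD 2   1 -40
STORE 2  1
LOAD 2   1 -40
LOAD 2   1 -40 -40
SWAP     1 -40 -40
SUB      1 0
SWAP     0 1
SUB      -1
LOAD 2   -1 -40
DUP      -1 -40 -40
SWAP     -1 -40 -40
SWAP     -1 -40 -40
SWAP     -1 -40 -40
OVER     -1 -40 -40 -40
ROT      -1 -40 -40 -40
SUB      -1 -40 0
PUSH -5  -1 -40 0 -5
MUL      -1 -40 0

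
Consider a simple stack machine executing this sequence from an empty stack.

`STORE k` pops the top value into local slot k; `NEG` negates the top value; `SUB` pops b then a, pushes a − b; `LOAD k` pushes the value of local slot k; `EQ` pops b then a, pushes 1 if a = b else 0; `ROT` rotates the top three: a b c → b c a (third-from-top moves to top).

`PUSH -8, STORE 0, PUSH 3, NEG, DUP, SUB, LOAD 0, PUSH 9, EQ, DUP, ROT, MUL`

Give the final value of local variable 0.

-8

PUSH -8 → [-8]
STORE 0 → []
PUSH 3  → [3]
NEG     → [-3]
DUP     → [-3, -3]
SUB     → [0]
LOAD 0  → [0, -8]
PUSH 9  → [0, -8, 9]
EQ      → [0, 0]
DUP     → [0, 0, 0]
ROT     → [0, 0, 0]
MUL     → [0, 0]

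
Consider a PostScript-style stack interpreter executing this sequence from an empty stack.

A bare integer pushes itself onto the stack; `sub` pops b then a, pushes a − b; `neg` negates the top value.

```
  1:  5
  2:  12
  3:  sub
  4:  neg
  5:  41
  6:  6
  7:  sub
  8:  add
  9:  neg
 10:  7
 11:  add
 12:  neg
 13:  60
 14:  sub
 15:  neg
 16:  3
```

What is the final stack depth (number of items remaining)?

5   → [5]
12  → [5, 12]
sub → [-7]
neg → [7]
41  → [7, 41]
6   → [7, 41, 6]
sub → [7, 35]
add → [42]
neg → [-42]
7   → [-42, 7]
add → [-35]
neg → [35]
60  → [35, 60]
sub → [-25]
neg → [25]
3   → [25, 3]

2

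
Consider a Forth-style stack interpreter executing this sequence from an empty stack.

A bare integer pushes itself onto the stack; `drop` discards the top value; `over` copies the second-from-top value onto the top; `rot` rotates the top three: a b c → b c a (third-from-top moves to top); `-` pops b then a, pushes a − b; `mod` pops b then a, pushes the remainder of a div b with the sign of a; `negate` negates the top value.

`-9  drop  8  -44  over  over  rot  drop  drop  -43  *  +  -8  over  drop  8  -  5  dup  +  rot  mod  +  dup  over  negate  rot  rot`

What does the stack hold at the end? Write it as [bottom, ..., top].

-9     -> -9
drop   -> (empty)
8      -> 8
-44    -> 8 -44
over   -> 8 -44 8
over   -> 8 -44 8 -44
rot    -> 8 8 -44 -44
drop   -> 8 8 -44
drop   -> 8 8
-43    -> 8 8 -43
*      -> 8 -344
+      -> -336
-8     -> -336 -8
over   -> -336 -8 -336
drop   -> -336 -8
8      -> -336 -8 8
-      -> -336 -16
5      -> -336 -16 5
dup    -> -336 -16 5 5
+      -> -336 -16 10
rot    -> -16 10 -336
mod    -> -16 10
+      -> -6
dup    -> -6 -6
over   -> -6 -6 -6
negate -> -6 -6 6
rot    -> -6 6 -6
rot    -> 6 -6 -6

[6, -6, -6]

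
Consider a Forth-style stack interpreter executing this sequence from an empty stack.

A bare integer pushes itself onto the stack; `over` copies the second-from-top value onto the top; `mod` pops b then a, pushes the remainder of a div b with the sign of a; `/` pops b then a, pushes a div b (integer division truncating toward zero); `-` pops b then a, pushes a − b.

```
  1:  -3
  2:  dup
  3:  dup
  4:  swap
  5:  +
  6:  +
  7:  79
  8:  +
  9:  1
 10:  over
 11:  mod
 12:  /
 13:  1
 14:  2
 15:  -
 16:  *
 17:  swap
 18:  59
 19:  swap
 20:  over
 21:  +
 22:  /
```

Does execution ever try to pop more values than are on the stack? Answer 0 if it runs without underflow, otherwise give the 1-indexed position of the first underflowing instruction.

17

-3   -> [-3]
dup  -> [-3, -3]
dup  -> [-3, -3, -3]
swap -> [-3, -3, -3]
+    -> [-3, -6]
+    -> [-9]
79   -> [-9, 79]
+    -> [70]
1    -> [70, 1]
over -> [70, 1, 70]
mod  -> [70, 1]
/    -> [70]
1    -> [70, 1]
2    -> [70, 1, 2]
-    -> [70, -1]
*    -> [-70]
swap  — needs 2 operands, stack has 1 → underflow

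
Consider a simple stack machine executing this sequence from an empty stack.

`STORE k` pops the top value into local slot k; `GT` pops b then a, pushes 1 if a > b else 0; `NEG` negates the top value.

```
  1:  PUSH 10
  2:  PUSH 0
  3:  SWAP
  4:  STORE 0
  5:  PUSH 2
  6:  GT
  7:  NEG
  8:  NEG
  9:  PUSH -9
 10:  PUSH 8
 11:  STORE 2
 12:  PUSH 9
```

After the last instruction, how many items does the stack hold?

3

PUSH 10 → [10]
PUSH 0  → [10, 0]
SWAP    → [0, 10]
STORE 0 → [0]
PUSH 2  → [0, 2]
GT      → [0]
NEG     → [0]
NEG     → [0]
PUSH -9 → [0, -9]
PUSH 8  → [0, -9, 8]
STORE 2 → [0, -9]
PUSH 9  → [0, -9, 9]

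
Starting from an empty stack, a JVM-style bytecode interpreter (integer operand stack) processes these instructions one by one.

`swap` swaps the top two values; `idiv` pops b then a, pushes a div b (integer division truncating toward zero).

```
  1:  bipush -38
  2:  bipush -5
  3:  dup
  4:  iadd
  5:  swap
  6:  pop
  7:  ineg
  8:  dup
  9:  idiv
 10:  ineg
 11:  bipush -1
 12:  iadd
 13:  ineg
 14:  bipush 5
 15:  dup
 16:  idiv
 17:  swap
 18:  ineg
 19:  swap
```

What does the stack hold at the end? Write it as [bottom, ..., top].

bipush -38 -> [-38]
bipush -5  -> [-38, -5]
dup        -> [-38, -5, -5]
iadd       -> [-38, -10]
swap       -> [-10, -38]
pop        -> [-10]
ineg       -> [10]
dup        -> [10, 10]
idiv       -> [1]
ineg       -> [-1]
bipush -1  -> [-1, -1]
iadd       -> [-2]
ineg       -> [2]
bipush 5   -> [2, 5]
dup        -> [2, 5, 5]
idiv       -> [2, 1]
swap       -> [1, 2]
ineg       -> [1, -2]
swap       -> [-2, 1]

[-2, 1]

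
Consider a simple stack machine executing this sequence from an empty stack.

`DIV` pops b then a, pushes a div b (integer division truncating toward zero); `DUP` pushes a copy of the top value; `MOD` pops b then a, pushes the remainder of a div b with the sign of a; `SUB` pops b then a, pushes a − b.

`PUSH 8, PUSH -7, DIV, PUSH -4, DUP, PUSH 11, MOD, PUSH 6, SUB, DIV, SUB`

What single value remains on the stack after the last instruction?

-1

PUSH 8  -> 8
PUSH -7 -> 8 -7
DIV     -> -1
PUSH -4 -> -1 -4
DUP     -> -1 -4 -4
PUSH 11 -> -1 -4 -4 11
MOD     -> -1 -4 -4
PUSH 6  -> -1 -4 -4 6
SUB     -> -1 -4 -10
DIV     -> -1 0
SUB     -> -1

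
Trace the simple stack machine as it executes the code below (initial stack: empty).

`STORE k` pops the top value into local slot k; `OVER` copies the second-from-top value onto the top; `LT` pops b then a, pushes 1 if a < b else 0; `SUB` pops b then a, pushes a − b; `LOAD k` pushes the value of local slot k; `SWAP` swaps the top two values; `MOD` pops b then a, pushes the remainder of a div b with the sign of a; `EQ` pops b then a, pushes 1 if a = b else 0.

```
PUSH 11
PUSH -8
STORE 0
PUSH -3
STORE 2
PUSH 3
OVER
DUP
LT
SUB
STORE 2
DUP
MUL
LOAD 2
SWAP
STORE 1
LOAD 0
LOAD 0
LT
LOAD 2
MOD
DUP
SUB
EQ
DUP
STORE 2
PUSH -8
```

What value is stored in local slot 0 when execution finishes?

PUSH 11 : [11]
PUSH -8 : [11, -8]
STORE 0 : [11]
PUSH -3 : [11, -3]
STORE 2 : [11]
PUSH 3  : [11, 3]
OVER    : [11, 3, 11]
DUP     : [11, 3, 11, 11]
LT      : [11, 3, 0]
SUB     : [11, 3]
STORE 2 : [11]
DUP     : [11, 11]
MUL     : [121]
LOAD 2  : [121, 3]
SWAP    : [3, 121]
STORE 1 : [3]
LOAD 0  : [3, -8]
LOAD 0  : [3, -8, -8]
LT      : [3, 0]
LOAD 2  : [3, 0, 3]
MOD     : [3, 0]
DUP     : [3, 0, 0]
SUB     : [3, 0]
EQ      : [0]
DUP     : [0, 0]
STORE 2 : [0]
PUSH -8 : [0, -8]

-8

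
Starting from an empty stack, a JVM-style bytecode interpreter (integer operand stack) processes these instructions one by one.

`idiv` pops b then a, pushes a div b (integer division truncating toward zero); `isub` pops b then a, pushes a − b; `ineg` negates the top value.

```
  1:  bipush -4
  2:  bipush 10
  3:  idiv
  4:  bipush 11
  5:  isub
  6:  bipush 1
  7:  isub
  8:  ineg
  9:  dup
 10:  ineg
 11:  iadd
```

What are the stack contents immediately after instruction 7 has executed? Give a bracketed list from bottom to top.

[-12]

bipush -4 : [-4]
bipush 10 : [-4, 10]
idiv      : [0]
bipush 11 : [0, 11]
isub      : [-11]
bipush 1  : [-11, 1]
isub      : [-12]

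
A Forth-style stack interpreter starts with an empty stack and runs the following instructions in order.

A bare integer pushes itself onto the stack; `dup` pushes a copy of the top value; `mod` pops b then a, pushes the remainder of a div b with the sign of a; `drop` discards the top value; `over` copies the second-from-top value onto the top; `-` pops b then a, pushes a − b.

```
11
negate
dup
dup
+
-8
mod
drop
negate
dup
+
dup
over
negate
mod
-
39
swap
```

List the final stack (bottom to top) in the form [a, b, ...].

[39, 22]

11     : 11
negate : -11
dup    : -11 -11
dup    : -11 -11 -11
+      : -11 -22
-8     : -11 -22 -8
mod    : -11 -6
drop   : -11
negate : 11
dup    : 11 11
+      : 22
dup    : 22 22
over   : 22 22 22
negate : 22 22 -22
mod    : 22 0
-      : 22
39     : 22 39
swap   : 39 22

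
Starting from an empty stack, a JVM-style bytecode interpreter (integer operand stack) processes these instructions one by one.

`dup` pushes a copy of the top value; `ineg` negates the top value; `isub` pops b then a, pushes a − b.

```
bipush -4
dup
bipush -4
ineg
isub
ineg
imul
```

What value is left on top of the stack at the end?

-32

bipush -4 → -4
dup       → -4 -4
bipush -4 → -4 -4 -4
ineg      → -4 -4 4
isub      → -4 -8
ineg      → -4 8
imul      → -32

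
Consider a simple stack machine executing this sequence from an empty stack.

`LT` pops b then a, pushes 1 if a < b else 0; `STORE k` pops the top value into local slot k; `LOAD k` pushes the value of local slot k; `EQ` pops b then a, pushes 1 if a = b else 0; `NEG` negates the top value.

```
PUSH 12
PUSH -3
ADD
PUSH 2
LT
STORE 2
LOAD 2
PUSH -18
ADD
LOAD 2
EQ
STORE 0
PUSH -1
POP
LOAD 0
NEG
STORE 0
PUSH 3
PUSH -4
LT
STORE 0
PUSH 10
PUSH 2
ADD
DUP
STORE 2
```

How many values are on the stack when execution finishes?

PUSH 12  → 12
PUSH -3  → 12 -3
ADD      → 9
PUSH 2   → 9 2
LT       → 0
STORE 2  → (empty)
LOAD 2   → 0
PUSH -18 → 0 -18
ADD      → -18
LOAD 2   → -18 0
EQ       → 0
STORE 0  → (empty)
PUSH -1  → -1
POP      → (empty)
LOAD 0   → 0
NEG      → 0
STORE 0  → (empty)
PUSH 3   → 3
PUSH -4  → 3 -4
LT       → 0
STORE 0  → (empty)
PUSH 10  → 10
PUSH 2   → 10 2
ADD      → 12
DUP      → 12 12
STORE 2  → 12

1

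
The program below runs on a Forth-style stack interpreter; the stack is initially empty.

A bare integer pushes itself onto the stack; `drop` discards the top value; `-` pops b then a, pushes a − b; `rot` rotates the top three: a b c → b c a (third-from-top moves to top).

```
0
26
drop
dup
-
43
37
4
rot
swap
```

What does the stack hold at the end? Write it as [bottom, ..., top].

[0, 37, 43, 4]

0    -> 0
26   -> 0 26
drop -> 0
dup  -> 0 0
-    -> 0
43   -> 0 43
37   -> 0 43 37
4    -> 0 43 37 4
rot  -> 0 37 4 43
swap -> 0 37 43 4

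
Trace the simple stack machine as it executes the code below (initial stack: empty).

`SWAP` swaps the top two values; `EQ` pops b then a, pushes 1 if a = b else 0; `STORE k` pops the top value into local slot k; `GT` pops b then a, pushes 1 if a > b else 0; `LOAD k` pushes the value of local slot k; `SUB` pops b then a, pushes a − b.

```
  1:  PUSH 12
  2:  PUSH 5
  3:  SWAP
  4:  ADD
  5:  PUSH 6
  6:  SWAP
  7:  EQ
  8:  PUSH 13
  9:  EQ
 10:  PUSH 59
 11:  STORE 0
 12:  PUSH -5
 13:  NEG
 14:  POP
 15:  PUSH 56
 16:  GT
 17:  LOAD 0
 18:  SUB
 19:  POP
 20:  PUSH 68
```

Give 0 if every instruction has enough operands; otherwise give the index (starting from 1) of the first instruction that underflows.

PUSH 12 → [12]
PUSH 5  → [12, 5]
SWAP    → [5, 12]
ADD     → [17]
PUSH 6  → [17, 6]
SWAP    → [6, 17]
EQ      → [0]
PUSH 13 → [0, 13]
EQ      → [0]
PUSH 59 → [0, 59]
STORE 0 → [0]
PUSH -5 → [0, -5]
NEG     → [0, 5]
POP     → [0]
PUSH 56 → [0, 56]
GT      → [0]
LOAD 0  → [0, 59]
SUB     → [-59]
POP     → []
PUSH 68 → [68]

0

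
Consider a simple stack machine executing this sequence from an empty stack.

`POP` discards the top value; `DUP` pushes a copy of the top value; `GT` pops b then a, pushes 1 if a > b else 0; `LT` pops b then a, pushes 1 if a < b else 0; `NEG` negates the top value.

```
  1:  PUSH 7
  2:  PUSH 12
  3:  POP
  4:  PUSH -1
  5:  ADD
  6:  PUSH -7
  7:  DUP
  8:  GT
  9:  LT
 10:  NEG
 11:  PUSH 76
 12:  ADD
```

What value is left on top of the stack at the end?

76

PUSH 7   [7]
PUSH 12  [7, 12]
POP      [7]
PUSH -1  [7, -1]
ADD      [6]
PUSH -7  [6, -7]
DUP      [6, -7, -7]
GT       [6, 0]
LT       [0]
NEG      [0]
PUSH 76  [0, 76]
ADD      [76]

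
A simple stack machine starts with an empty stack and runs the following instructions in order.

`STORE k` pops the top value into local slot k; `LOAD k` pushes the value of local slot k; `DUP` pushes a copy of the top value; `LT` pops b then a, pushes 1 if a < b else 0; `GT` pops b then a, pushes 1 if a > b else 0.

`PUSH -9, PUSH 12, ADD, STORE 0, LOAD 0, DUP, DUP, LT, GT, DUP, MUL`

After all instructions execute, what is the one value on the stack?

1

PUSH -9 → [-9]
PUSH 12 → [-9, 12]
ADD     → [3]
STORE 0 → []
LOAD 0  → [3]
DUP     → [3, 3]
DUP     → [3, 3, 3]
LT      → [3, 0]
GT      → [1]
DUP     → [1, 1]
MUL     → [1]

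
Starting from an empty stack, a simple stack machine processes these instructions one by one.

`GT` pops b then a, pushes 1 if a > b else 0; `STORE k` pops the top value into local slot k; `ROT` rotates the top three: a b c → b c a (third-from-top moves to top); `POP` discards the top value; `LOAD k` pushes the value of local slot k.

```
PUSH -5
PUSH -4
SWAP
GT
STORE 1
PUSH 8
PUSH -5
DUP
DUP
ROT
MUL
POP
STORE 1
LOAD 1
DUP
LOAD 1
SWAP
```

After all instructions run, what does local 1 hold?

PUSH -5 → -5
PUSH -4 → -5 -4
SWAP    → -4 -5
GT      → 1
STORE 1 → (empty)
PUSH 8  → 8
PUSH -5 → 8 -5
DUP     → 8 -5 -5
DUP     → 8 -5 -5 -5
ROT     → 8 -5 -5 -5
MUL     → 8 -5 25
POP     → 8 -5
STORE 1 → 8
LOAD 1  → 8 -5
DUP     → 8 -5 -5
LOAD 1  → 8 -5 -5 -5
SWAP    → 8 -5 -5 -5

-5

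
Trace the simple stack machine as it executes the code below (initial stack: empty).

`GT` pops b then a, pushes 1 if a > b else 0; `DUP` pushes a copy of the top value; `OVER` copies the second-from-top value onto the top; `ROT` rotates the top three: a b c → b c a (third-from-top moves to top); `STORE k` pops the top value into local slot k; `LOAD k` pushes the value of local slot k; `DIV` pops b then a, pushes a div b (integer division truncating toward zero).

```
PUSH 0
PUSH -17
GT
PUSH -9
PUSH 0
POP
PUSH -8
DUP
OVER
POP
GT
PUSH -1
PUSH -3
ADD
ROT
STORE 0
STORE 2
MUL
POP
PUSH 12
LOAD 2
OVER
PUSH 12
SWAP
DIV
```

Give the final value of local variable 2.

PUSH 0   -> 0
PUSH -17 -> 0 -17
GT       -> 1
PUSH -9  -> 1 -9
PUSH 0   -> 1 -9 0
POP      -> 1 -9
PUSH -8  -> 1 -9 -8
DUP      -> 1 -9 -8 -8
OVER     -> 1 -9 -8 -8 -8
POP      -> 1 -9 -8 -8
GT       -> 1 -9 0
PUSH -1  -> 1 -9 0 -1
PUSH -3  -> 1 -9 0 -1 -3
ADD      -> 1 -9 0 -4
ROT      -> 1 0 -4 -9
STORE 0  -> 1 0 -4
STORE 2  -> 1 0
MUL      -> 0
POP      -> (empty)
PUSH 12  -> 12
LOAD 2   -> 12 -4
OVER     -> 12 -4 12
PUSH 12  -> 12 -4 12 12
SWAP     -> 12 -4 12 12
DIV      -> 12 -4 1

-4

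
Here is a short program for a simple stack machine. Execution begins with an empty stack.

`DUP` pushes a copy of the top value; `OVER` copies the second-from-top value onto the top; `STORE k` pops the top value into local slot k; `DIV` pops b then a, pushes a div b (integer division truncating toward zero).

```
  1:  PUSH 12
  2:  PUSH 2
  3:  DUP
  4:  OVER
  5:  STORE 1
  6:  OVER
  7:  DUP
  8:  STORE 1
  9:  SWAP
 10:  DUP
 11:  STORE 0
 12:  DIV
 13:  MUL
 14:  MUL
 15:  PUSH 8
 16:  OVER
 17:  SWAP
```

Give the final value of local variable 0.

PUSH 12  12
PUSH 2   12 2
DUP      12 2 2
OVER     12 2 2 2
STORE 1  12 2 2
OVER     12 2 2 2
DUP      12 2 2 2 2
STORE 1  12 2 2 2
SWAP     12 2 2 2
DUP      12 2 2 2 2
STORE 0  12 2 2 2
DIV      12 2 1
MUL      12 2
MUL      24
PUSH 8   24 8
OVER     24 8 24
SWAP     24 24 8

2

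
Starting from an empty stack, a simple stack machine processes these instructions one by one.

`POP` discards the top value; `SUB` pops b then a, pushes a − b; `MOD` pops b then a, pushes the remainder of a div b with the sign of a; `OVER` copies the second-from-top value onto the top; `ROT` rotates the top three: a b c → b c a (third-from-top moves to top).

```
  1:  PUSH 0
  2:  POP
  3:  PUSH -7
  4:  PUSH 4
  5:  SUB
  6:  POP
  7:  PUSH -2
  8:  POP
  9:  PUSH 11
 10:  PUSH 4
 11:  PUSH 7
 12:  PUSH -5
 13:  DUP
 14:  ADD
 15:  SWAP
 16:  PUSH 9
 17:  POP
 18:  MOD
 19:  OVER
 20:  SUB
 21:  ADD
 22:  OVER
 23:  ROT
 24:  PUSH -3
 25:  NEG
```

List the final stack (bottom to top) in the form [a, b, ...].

[-3, 11, 11, 3]

PUSH 0  → [0]
POP     → []
PUSH -7 → [-7]
PUSH 4  → [-7, 4]
SUB     → [-11]
POP     → []
PUSH -2 → [-2]
POP     → []
PUSH 11 → [11]
PUSH 4  → [11, 4]
PUSH 7  → [11, 4, 7]
PUSH -5 → [11, 4, 7, -5]
DUP     → [11, 4, 7, -5, -5]
ADD     → [11, 4, 7, -10]
SWAP    → [11, 4, -10, 7]
PUSH 9  → [11, 4, -10, 7, 9]
POP     → [11, 4, -10, 7]
MOD     → [11, 4, -3]
OVER    → [11, 4, -3, 4]
SUB     → [11, 4, -7]
ADD     → [11, -3]
OVER    → [11, -3, 11]
ROT     → [-3, 11, 11]
PUSH -3 → [-3, 11, 11, -3]
NEG     → [-3, 11, 11, 3]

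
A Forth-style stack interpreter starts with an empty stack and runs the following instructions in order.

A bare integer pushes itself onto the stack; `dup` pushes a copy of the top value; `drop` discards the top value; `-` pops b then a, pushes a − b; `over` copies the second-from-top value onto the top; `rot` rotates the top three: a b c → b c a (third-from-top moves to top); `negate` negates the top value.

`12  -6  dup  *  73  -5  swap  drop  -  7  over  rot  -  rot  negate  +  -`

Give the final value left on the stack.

12      12
-6      12 -6
dup     12 -6 -6
*       12 36
73      12 36 73
-5      12 36 73 -5
swap    12 36 -5 73
drop    12 36 -5
-       12 41
7       12 41 7
over    12 41 7 41
rot     12 7 41 41
-       12 7 0
rot     7 0 12
negate  7 0 -12
+       7 -12
-       19

19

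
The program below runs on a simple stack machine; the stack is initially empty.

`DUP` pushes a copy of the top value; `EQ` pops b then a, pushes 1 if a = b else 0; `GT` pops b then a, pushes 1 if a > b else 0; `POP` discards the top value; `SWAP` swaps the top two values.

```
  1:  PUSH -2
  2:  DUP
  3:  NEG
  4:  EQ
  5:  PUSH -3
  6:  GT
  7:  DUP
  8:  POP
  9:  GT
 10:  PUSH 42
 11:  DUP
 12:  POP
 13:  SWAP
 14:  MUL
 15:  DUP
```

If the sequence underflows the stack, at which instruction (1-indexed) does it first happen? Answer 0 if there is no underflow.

PUSH -2  [-2]
DUP      [-2, -2]
NEG      [-2, 2]
EQ       [0]
PUSH -3  [0, -3]
GT       [1]
DUP      [1, 1]
POP      [1]
GT  — needs 2 operands, stack has 1 → underflow

9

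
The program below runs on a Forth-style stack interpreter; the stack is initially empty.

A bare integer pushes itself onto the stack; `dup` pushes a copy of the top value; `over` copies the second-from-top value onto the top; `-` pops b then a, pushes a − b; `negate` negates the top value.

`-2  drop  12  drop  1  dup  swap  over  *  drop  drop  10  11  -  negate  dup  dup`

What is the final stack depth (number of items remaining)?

3

-2     → -2
drop   → (empty)
12     → 12
drop   → (empty)
1      → 1
dup    → 1 1
swap   → 1 1
over   → 1 1 1
*      → 1 1
drop   → 1
drop   → (empty)
10     → 10
11     → 10 11
-      → -1
negate → 1
dup    → 1 1
dup    → 1 1 1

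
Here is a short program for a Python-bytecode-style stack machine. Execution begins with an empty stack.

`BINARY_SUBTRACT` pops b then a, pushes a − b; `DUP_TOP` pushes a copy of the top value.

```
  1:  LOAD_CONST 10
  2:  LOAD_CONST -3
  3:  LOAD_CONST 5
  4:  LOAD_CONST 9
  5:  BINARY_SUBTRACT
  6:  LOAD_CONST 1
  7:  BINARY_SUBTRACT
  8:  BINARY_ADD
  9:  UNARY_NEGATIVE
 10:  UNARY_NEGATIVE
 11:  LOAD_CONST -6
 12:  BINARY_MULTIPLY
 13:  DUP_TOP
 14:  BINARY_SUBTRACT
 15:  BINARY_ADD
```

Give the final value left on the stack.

LOAD_CONST 10   → 10
LOAD_CONST -3   → 10 -3
LOAD_CONST 5    → 10 -3 5
LOAD_CONST 9    → 10 -3 5 9
BINARY_SUBTRACT → 10 -3 -4
LOAD_CONST 1    → 10 -3 -4 1
BINARY_SUBTRACT → 10 -3 -5
BINARY_ADD      → 10 -8
UNARY_NEGATIVE  → 10 8
UNARY_NEGATIVE  → 10 -8
LOAD_CONST -6   → 10 -8 -6
BINARY_MULTIPLY → 10 48
DUP_TOP         → 10 48 48
BINARY_SUBTRACT → 10 0
BINARY_ADD      → 10

10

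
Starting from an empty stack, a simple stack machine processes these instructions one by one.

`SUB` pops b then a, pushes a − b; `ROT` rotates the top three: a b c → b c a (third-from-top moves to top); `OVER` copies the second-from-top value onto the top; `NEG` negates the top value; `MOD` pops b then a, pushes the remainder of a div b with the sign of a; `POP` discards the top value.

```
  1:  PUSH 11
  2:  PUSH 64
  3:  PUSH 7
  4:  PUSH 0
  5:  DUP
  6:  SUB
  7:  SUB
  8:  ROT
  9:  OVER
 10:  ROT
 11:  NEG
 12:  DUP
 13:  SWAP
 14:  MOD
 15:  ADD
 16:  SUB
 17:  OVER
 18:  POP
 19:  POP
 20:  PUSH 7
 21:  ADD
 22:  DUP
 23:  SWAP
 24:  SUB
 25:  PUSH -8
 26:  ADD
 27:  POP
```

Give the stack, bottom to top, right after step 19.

[64]

PUSH 11  [11]
PUSH 64  [11, 64]
PUSH 7   [11, 64, 7]
PUSH 0   [11, 64, 7, 0]
DUP      [11, 64, 7, 0, 0]
SUB      [11, 64, 7, 0]
SUB      [11, 64, 7]
ROT      [64, 7, 11]
OVER     [64, 7, 11, 7]
ROT      [64, 11, 7, 7]
NEG      [64, 11, 7, -7]
DUP      [64, 11, 7, -7, -7]
SWAP     [64, 11, 7, -7, -7]
MOD      [64, 11, 7, 0]
ADD      [64, 11, 7]
SUB      [64, 4]
OVER     [64, 4, 64]
POP      [64, 4]
POP      [64]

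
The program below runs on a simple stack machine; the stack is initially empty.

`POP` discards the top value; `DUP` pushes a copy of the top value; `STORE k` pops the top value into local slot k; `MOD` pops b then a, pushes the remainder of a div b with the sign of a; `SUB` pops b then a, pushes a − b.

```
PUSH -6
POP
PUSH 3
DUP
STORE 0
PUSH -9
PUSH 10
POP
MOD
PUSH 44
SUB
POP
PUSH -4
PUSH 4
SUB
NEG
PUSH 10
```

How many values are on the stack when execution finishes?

2

PUSH -6 : [-6]
POP     : []
PUSH 3  : [3]
DUP     : [3, 3]
STORE 0 : [3]
PUSH -9 : [3, -9]
PUSH 10 : [3, -9, 10]
POP     : [3, -9]
MOD     : [3]
PUSH 44 : [3, 44]
SUB     : [-41]
POP     : []
PUSH -4 : [-4]
PUSH 4  : [-4, 4]
SUB     : [-8]
NEG     : [8]
PUSH 10 : [8, 10]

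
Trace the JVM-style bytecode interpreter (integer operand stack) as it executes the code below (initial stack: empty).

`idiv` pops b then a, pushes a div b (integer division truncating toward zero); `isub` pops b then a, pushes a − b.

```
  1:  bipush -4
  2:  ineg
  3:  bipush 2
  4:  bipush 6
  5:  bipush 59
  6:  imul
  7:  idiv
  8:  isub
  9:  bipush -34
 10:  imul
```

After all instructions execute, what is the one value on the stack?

bipush -4   -4
ineg        4
bipush 2    4 2
bipush 6    4 2 6
bipush 59   4 2 6 59
imul        4 2 354
idiv        4 0
isub        4
bipush -34  4 -34
imul        -136

-136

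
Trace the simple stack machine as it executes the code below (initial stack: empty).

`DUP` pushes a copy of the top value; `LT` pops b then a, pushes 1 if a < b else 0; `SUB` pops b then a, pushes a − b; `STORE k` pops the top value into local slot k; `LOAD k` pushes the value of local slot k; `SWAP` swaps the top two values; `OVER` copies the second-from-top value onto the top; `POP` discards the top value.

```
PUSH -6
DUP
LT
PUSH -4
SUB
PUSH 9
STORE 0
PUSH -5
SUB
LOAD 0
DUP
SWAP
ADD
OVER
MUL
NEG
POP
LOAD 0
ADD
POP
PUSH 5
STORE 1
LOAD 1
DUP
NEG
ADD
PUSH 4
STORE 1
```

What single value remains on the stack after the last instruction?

PUSH -6 → -6
DUP     → -6 -6
LT      → 0
PUSH -4 → 0 -4
SUB     → 4
PUSH 9  → 4 9
STORE 0 → 4
PUSH -5 → 4 -5
SUB     → 9
LOAD 0  → 9 9
DUP     → 9 9 9
SWAP    → 9 9 9
ADD     → 9 18
OVER    → 9 18 9
MUL     → 9 162
NEG     → 9 -162
POP     → 9
LOAD 0  → 9 9
ADD     → 18
POP     → (empty)
PUSH 5  → 5
STORE 1 → (empty)
LOAD 1  → 5
DUP     → 5 5
NEG     → 5 -5
ADD     → 0
PUSH 4  → 0 4
STORE 1 → 0

0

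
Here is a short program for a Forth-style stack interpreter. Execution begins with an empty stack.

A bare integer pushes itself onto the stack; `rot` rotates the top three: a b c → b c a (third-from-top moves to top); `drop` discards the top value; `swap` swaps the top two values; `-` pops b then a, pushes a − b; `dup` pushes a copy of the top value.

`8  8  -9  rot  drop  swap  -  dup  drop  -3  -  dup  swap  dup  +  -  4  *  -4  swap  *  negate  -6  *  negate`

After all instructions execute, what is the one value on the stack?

1344

8       8
8       8 8
-9      8 8 -9
rot     8 -9 8
drop    8 -9
swap    -9 8
-       -17
dup     -17 -17
drop    -17
-3      -17 -3
-       -14
dup     -14 -14
swap    -14 -14
dup     -14 -14 -14
+       -14 -28
-       14
4       14 4
*       56
-4      56 -4
swap    -4 56
*       -224
negate  224
-6      224 -6
*       -1344
negate  1344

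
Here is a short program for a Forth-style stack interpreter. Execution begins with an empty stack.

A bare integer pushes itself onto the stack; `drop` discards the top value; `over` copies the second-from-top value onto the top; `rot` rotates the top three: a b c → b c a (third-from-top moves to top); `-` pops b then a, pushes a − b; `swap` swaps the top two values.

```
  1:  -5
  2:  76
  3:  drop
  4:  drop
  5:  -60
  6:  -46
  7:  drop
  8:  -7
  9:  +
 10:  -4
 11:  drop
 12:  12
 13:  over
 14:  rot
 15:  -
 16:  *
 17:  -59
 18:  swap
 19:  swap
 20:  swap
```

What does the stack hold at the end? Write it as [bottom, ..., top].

-5   → -5
76   → -5 76
drop → -5
drop → (empty)
-60  → -60
-46  → -60 -46
drop → -60
-7   → -60 -7
+    → -67
-4   → -67 -4
drop → -67
12   → -67 12
over → -67 12 -67
rot  → 12 -67 -67
-    → 12 0
*    → 0
-59  → 0 -59
swap → -59 0
swap → 0 -59
swap → -59 0

[-59, 0]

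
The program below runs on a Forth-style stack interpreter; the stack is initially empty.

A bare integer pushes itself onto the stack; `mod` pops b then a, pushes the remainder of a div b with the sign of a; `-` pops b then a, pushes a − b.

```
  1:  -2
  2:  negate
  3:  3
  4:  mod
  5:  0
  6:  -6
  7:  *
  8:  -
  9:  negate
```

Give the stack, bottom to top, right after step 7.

[2, 0]

-2     → -2
negate → 2
3      → 2 3
mod    → 2
0      → 2 0
-6     → 2 0 -6
*      → 2 0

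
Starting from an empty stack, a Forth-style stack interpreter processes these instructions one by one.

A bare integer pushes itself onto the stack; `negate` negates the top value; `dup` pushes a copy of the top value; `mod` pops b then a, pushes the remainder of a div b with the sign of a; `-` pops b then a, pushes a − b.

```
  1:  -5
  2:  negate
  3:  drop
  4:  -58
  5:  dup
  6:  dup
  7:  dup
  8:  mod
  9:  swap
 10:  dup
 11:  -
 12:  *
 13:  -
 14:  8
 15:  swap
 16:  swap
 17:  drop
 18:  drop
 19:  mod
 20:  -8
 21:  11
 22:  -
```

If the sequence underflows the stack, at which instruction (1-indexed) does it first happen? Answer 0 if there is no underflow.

-5      [-5]
negate  [5]
drop    []
-58     [-58]
dup     [-58, -58]
dup     [-58, -58, -58]
dup     [-58, -58, -58, -58]
mod     [-58, -58, 0]
swap    [-58, 0, -58]
dup     [-58, 0, -58, -58]
-       [-58, 0, 0]
*       [-58, 0]
-       [-58]
8       [-58, 8]
swap    [8, -58]
swap    [-58, 8]
drop    [-58]
drop    []
mod  — needs 2 operands, stack has 0 → underflow

19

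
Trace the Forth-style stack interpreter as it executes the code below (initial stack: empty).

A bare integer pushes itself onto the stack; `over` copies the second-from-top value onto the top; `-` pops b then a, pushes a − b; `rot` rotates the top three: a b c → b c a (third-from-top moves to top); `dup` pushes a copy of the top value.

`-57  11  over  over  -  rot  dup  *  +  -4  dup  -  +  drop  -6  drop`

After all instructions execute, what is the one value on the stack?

-57  : [-57]
11   : [-57, 11]
over : [-57, 11, -57]
over : [-57, 11, -57, 11]
-    : [-57, 11, -68]
rot  : [11, -68, -57]
dup  : [11, -68, -57, -57]
*    : [11, -68, 3249]
+    : [11, 3181]
-4   : [11, 3181, -4]
dup  : [11, 3181, -4, -4]
-    : [11, 3181, 0]
+    : [11, 3181]
drop : [11]
-6   : [11, -6]
drop : [11]

11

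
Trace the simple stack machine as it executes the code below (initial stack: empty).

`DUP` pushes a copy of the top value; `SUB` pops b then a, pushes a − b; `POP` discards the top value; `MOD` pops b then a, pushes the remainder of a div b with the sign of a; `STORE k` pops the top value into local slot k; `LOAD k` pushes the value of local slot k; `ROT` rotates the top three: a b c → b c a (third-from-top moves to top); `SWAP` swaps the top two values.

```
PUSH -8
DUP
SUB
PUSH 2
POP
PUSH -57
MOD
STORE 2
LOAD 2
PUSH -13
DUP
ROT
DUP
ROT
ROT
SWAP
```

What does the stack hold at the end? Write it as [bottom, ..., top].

[-13, 0, 0, -13]

PUSH -8   [-8]
DUP       [-8, -8]
SUB       [0]
PUSH 2    [0, 2]
POP       [0]
PUSH -57  [0, -57]
MOD       [0]
STORE 2   []
LOAD 2    [0]
PUSH -13  [0, -13]
DUP       [0, -13, -13]
ROT       [-13, -13, 0]
DUP       [-13, -13, 0, 0]
ROT       [-13, 0, 0, -13]
ROT       [-13, 0, -13, 0]
SWAP      [-13, 0, 0, -13]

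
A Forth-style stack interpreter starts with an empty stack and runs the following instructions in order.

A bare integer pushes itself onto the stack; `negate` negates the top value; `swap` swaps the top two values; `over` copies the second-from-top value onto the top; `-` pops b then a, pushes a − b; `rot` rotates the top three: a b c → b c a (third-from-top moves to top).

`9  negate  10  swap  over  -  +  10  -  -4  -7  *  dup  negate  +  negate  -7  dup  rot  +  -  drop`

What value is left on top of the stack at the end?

9      -> [9]
negate -> [-9]
10     -> [-9, 10]
swap   -> [10, -9]
over   -> [10, -9, 10]
-      -> [10, -19]
+      -> [-9]
10     -> [-9, 10]
-      -> [-19]
-4     -> [-19, -4]
-7     -> [-19, -4, -7]
*      -> [-19, 28]
dup    -> [-19, 28, 28]
negate -> [-19, 28, -28]
+      -> [-19, 0]
negate -> [-19, 0]
-7     -> [-19, 0, -7]
dup    -> [-19, 0, -7, -7]
rot    -> [-19, -7, -7, 0]
+      -> [-19, -7, -7]
-      -> [-19, 0]
drop   -> [-19]

-19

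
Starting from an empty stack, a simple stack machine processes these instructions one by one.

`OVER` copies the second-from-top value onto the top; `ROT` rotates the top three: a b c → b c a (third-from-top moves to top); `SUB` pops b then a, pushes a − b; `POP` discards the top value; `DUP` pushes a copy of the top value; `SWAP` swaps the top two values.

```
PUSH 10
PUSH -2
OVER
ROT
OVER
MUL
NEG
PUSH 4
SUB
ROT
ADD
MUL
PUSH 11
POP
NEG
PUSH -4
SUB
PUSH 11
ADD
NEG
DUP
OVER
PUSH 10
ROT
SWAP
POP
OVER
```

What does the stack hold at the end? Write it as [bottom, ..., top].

[-1075, -1075, -1075, -1075]

PUSH 10  [10]
PUSH -2  [10, -2]
OVER     [10, -2, 10]
ROT      [-2, 10, 10]
OVER     [-2, 10, 10, 10]
MUL      [-2, 10, 100]
NEG      [-2, 10, -100]
PUSH 4   [-2, 10, -100, 4]
SUB      [-2, 10, -104]
ROT      [10, -104, -2]
ADD      [10, -106]
MUL      [-1060]
PUSH 11  [-1060, 11]
POP      [-1060]
NEG      [1060]
PUSH -4  [1060, -4]
SUB      [1064]
PUSH 11  [1064, 11]
ADD      [1075]
NEG      [-1075]
DUP      [-1075, -1075]
OVER     [-1075, -1075, -1075]
PUSH 10  [-1075, -1075, -1075, 10]
ROT      [-1075, -1075, 10, -1075]
SWAP     [-1075, -1075, -1075, 10]
POP      [-1075, -1075, -1075]
OVER     [-1075, -1075, -1075, -1075]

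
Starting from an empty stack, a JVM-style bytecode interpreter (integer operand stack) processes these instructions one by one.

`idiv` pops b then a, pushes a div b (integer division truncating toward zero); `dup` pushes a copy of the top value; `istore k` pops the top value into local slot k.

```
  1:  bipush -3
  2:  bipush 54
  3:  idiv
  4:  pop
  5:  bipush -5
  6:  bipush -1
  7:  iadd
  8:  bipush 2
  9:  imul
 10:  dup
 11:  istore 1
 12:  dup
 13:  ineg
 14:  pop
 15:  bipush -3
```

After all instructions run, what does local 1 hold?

bipush -3 -> -3
bipush 54 -> -3 54
idiv      -> 0
pop       -> (empty)
bipush -5 -> -5
bipush -1 -> -5 -1
iadd      -> -6
bipush 2  -> -6 2
imul      -> -12
dup       -> -12 -12
istore 1  -> -12
dup       -> -12 -12
ineg      -> -12 12
pop       -> -12
bipush -3 -> -12 -3

-12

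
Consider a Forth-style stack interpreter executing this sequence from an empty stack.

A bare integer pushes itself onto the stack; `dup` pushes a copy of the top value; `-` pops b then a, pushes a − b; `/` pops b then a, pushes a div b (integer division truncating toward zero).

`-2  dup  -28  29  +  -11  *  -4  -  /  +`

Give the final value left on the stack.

-2

-2   [-2]
dup  [-2, -2]
-28  [-2, -2, -28]
29   [-2, -2, -28, 29]
+    [-2, -2, 1]
-11  [-2, -2, 1, -11]
*    [-2, -2, -11]
-4   [-2, -2, -11, -4]
-    [-2, -2, -7]
/    [-2, 0]
+    [-2]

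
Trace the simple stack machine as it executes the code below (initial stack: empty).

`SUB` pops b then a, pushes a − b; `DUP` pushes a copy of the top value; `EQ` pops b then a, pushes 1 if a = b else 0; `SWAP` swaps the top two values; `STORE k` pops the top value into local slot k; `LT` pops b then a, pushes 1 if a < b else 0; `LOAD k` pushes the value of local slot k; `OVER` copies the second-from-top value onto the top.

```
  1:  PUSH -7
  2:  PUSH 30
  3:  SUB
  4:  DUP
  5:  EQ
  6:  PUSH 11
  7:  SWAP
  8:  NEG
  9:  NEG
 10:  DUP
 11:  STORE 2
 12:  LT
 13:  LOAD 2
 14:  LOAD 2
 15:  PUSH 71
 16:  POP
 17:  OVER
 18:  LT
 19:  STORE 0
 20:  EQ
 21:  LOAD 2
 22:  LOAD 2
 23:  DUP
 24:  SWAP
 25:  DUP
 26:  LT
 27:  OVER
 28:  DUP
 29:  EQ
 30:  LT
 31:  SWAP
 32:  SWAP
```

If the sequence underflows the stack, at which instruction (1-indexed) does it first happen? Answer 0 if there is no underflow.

0

PUSH -7  [-7]
PUSH 30  [-7, 30]
SUB      [-37]
DUP      [-37, -37]
EQ       [1]
PUSH 11  [1, 11]
SWAP     [11, 1]
NEG      [11, -1]
NEG      [11, 1]
DUP      [11, 1, 1]
STORE 2  [11, 1]
LT       [0]
LOAD 2   [0, 1]
LOAD 2   [0, 1, 1]
PUSH 71  [0, 1, 1, 71]
POP      [0, 1, 1]
OVER     [0, 1, 1, 1]
LT       [0, 1, 0]
STORE 0  [0, 1]
EQ       [0]
LOAD 2   [0, 1]
LOAD 2   [0, 1, 1]
DUP      [0, 1, 1, 1]
SWAP     [0, 1, 1, 1]
DUP      [0, 1, 1, 1, 1]
LT       [0, 1, 1, 0]
OVER     [0, 1, 1, 0, 1]
DUP      [0, 1, 1, 0, 1, 1]
EQ       [0, 1, 1, 0, 1]
LT       [0, 1, 1, 1]
SWAP     [0, 1, 1, 1]
SWAP     [0, 1, 1, 1]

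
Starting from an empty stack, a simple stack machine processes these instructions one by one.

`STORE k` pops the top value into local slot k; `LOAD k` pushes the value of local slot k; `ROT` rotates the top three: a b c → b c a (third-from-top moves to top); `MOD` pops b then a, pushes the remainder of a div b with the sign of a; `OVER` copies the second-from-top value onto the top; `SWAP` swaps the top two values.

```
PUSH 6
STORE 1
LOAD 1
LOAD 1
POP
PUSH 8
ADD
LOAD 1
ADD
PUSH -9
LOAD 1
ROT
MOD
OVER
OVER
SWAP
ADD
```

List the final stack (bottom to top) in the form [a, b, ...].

PUSH 6  : [6]
STORE 1 : []
LOAD 1  : [6]
LOAD 1  : [6, 6]
POP     : [6]
PUSH 8  : [6, 8]
ADD     : [14]
LOAD 1  : [14, 6]
ADD     : [20]
PUSH -9 : [20, -9]
LOAD 1  : [20, -9, 6]
ROT     : [-9, 6, 20]
MOD     : [-9, 6]
OVER    : [-9, 6, -9]
OVER    : [-9, 6, -9, 6]
SWAP    : [-9, 6, 6, -9]
ADD     : [-9, 6, -3]

[-9, 6, -3]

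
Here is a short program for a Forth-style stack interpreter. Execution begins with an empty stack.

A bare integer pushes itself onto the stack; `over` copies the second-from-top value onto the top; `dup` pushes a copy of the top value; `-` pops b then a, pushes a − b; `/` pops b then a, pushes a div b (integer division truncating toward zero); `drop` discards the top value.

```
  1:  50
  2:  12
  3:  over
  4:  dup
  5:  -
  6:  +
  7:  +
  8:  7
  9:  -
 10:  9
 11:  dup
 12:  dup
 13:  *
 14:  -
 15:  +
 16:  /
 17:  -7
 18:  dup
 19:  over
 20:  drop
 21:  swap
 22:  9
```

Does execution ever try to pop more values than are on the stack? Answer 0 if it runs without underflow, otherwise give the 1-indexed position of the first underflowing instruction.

16

50    50
12    50 12
over  50 12 50
dup   50 12 50 50
-     50 12 0
+     50 12
+     62
7     62 7
-     55
9     55 9
dup   55 9 9
dup   55 9 9 9
*     55 9 81
-     55 -72
+     -17
/  — needs 2 operands, stack has 1 → underflow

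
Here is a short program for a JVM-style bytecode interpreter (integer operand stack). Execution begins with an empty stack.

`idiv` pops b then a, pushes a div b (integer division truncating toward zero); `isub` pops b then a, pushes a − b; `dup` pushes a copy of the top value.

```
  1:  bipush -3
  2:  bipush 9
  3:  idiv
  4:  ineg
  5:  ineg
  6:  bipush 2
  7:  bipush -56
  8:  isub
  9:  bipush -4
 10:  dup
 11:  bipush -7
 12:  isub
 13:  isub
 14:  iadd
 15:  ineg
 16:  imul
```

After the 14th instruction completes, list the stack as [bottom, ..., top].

bipush -3  : [-3]
bipush 9   : [-3, 9]
idiv       : [0]
ineg       : [0]
ineg       : [0]
bipush 2   : [0, 2]
bipush -56 : [0, 2, -56]
isub       : [0, 58]
bipush -4  : [0, 58, -4]
dup        : [0, 58, -4, -4]
bipush -7  : [0, 58, -4, -4, -7]
isub       : [0, 58, -4, 3]
isub       : [0, 58, -7]
iadd       : [0, 51]

[0, 51]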